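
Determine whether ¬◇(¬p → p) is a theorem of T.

No, not valid

Tableau for the negation ◇(¬p → p):
1. ◇(¬p → p), u
2. ¬p → p, v
3. p, v
Accessibility: uRu, uRv, vRv
The negation has an open branch (countermodel exists).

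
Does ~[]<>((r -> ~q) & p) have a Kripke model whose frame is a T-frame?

1. ~[]<>((r -> ~q) & p), 0
2. ~<>((r -> ~q) & p), 1
3. ~((r -> ~q) & p), 1
4. ~p, 1
Accessibility: 0R0, 0R1, 1R1

Satisfiable (open branch found)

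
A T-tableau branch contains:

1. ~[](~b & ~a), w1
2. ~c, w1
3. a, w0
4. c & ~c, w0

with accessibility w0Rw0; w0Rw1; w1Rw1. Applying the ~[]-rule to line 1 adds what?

a fresh world w2 with w1Rw2, and ~(~b & ~a) at w2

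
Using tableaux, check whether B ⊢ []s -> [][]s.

Invalid (countermodel exists)

Tableau for the negation ~([]s -> [][]s):
1. ~([]s -> [][]s), w0
2. []s, w0
3. ~[][]s, w0
4. s, w0
5. ~[]s, w1
6. s, w1
7. ~s, w2
Accessibility: w0Rw0, w0Rw1, w1Rw0, w1Rw1, w1Rw2, w2Rw1, w2Rw2
The negation has an open branch (countermodel exists).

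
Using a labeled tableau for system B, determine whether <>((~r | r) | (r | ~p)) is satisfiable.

Satisfiable (open branch found)

1. <>((~r | r) | (r | ~p)), w0
2. (~r | r) | (r | ~p), w1   [<>-rule on 1: fresh world w1, w0Rw1]
3. r | ~p, w1   [|-rule on 2 (branches; this branch)]
4. ~p, w1   [|-rule on 3 (branches; this branch)]
Accessibility: w0Rw0, w0Rw1, w1Rw0, w1Rw1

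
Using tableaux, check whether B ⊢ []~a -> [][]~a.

Tableau for the negation ~([]~a -> [][]~a):
1. ~([]~a -> [][]~a), u
2. []~a, u
3. ~[][]~a, u
4. ~a, u
5. ~[]~a, v
6. ~a, v
7. a, w
Accessibility: uRu, uRv, vRu, vRv, vRw, wRv, wRw
The negation has an open branch (countermodel exists).

Invalid (countermodel exists)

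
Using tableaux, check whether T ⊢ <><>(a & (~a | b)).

Not valid

Tableau for the negation ~<><>(a & (~a | b)):
1. ~<><>(a & (~a | b)), 0
2. ~<>(a & (~a | b)), 0
3. ~(a & (~a | b)), 0
4. ~(~a | b), 0
5. a, 0
6. ~b, 0
Accessibility: 0R0
The negation has an open branch (countermodel exists).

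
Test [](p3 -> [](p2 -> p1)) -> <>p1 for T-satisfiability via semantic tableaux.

Satisfiable (open branch found)

1. [](p3 -> [](p2 -> p1)) -> <>p1, u
2. <>p1, u
3. p1, v
Accessibility: uRu, uRv, vRv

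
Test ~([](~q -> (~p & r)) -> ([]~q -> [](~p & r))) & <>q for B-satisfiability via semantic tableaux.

Unsatisfiable

1. ~([](~q -> (~p & r)) -> ([]~q -> [](~p & r))) & <>q, u
2. ~([](~q -> (~p & r)) -> ([]~q -> [](~p & r))), u
3. <>q, u
4. [](~q -> (~p & r)), u
5. ~([]~q -> [](~p & r)), u
6. []~q, u
7. ~[](~p & r), u
8. ~q -> (~p & r), u
9. ~q, u
10. ~p & r, u
11. ~p, u
12. r, u
13. q, v
14. ~q -> (~p & r), v
15. ~q, v
Accessibility: uRu, uRv, vRu, vRv
Branch closes: q and ~q both at v.
All branches of the tableau close; one closing branch shown above.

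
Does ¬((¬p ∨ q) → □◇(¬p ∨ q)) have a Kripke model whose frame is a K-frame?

Satisfiable (open branch found)

1. ¬((¬p ∨ q) → □◇(¬p ∨ q)), 0
2. ¬p ∨ q, 0   [¬→-rule on 1]
3. ¬□◇(¬p ∨ q), 0   [¬→-rule on 1]
4. q, 0   [∨-rule on 2 (branches; this branch)]
5. ¬◇(¬p ∨ q), 1   [¬□-rule on 3: fresh world 1, 0R1]
Accessibility: 0R1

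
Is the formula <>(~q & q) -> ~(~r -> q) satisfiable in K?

1. <>(~q & q) -> ~(~r -> q), u
2. ~(~r -> q), u
3. ~r, u
4. ~q, u

Yes, satisfiable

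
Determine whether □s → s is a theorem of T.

Valid in T

Tableau for the negation ¬(□s → s):
1. ¬(□s → s), 0
2. □s, 0   [¬→-rule on 1]
3. ¬s, 0   [¬→-rule on 1]
4. s, 0   [□-rule on 2 via 0R0]
Accessibility: 0R0
Branch closes: s and ¬s both at 0.
Every branch of the negation's tableau closes; the branch above is one of them.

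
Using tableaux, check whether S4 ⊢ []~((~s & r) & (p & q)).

Tableau for the negation ~[]~((~s & r) & (p & q)):
1. ~[]~((~s & r) & (p & q)), u
2. (~s & r) & (p & q), v
3. ~s & r, v
4. p & q, v
5. ~s, v
6. r, v
7. p, v
8. q, v
Accessibility: uRu, uRv, vRv
The negation has an open branch (countermodel exists).

Invalid (countermodel exists)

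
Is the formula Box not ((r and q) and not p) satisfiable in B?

1. Box not ((r and q) and not p), w0
2. not ((r and q) and not p), w0
3. p, w0
Accessibility: w0Rw0

Satisfiable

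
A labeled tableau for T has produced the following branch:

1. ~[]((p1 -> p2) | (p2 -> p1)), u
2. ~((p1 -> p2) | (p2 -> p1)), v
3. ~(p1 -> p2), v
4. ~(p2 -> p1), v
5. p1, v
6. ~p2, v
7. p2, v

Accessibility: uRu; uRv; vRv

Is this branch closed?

Yes, closed

Both p2 and ~p2 appear at v.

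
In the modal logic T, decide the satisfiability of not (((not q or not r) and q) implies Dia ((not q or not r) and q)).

Unsatisfiable

1. not (((not q or not r) and q) implies Dia ((not q or not r) and q)), w0
2. (not q or not r) and q, w0
3. not Dia ((not q or not r) and q), w0
4. not q or not r, w0
5. q, w0
6. not ((not q or not r) and q), w0
7. not r, w0
8. not (not q or not r), w0
9. r, w0
Accessibility: w0Rw0
Branch closes: r and not r both at w0.
(One branch shown.) All branches close.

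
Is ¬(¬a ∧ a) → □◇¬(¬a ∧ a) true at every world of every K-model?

Invalid (countermodel exists)

Tableau for the negation ¬(¬(¬a ∧ a) → □◇¬(¬a ∧ a)):
1. ¬(¬(¬a ∧ a) → □◇¬(¬a ∧ a)), u
2. ¬(¬a ∧ a), u
3. ¬□◇¬(¬a ∧ a), u
4. ¬a, u
5. ¬◇¬(¬a ∧ a), v
Accessibility: uRv
The negation has an open branch (countermodel exists).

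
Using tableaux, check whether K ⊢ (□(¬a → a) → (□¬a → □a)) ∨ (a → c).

Valid

Tableau for the negation ¬((□(¬a → a) → (□¬a → □a)) ∨ (a → c)):
1. ¬((□(¬a → a) → (□¬a → □a)) ∨ (a → c)), w0
2. ¬(□(¬a → a) → (□¬a → □a)), w0
3. ¬(a → c), w0
4. □(¬a → a), w0
5. ¬(□¬a → □a), w0
6. a, w0
7. ¬c, w0
8. □¬a, w0
9. ¬□a, w0
10. ¬a, w1
11. ¬a → a, w1
12. a, w1
Accessibility: w0Rw1
Branch closes: a and ¬a both at w1.
Every branch of the negation's tableau closes; the branch above is one of them.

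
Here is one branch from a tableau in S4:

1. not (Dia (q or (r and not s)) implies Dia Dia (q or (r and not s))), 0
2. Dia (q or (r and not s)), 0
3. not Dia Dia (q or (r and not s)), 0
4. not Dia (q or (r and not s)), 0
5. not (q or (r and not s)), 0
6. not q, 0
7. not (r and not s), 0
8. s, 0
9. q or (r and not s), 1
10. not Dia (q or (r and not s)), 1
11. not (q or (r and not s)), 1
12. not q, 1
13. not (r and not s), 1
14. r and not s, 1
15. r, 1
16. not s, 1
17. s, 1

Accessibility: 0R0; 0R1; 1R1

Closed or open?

Both s and not s appear at 1.

Closed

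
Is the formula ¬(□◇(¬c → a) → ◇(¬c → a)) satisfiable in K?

1. ¬(□◇(¬c → a) → ◇(¬c → a)), u
2. □◇(¬c → a), u
3. ¬◇(¬c → a), u

Satisfiable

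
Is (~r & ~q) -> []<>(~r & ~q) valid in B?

Valid

Tableau for the negation ~((~r & ~q) -> []<>(~r & ~q)):
1. ~((~r & ~q) -> []<>(~r & ~q)), 0
2. ~r & ~q, 0
3. ~[]<>(~r & ~q), 0
4. ~r, 0
5. ~q, 0
6. ~<>(~r & ~q), 1
7. ~(~r & ~q), 0
8. ~(~r & ~q), 1
9. q, 0
Accessibility: 0R0, 0R1, 1R0, 1R1
Branch closes: q and ~q both at 0.
All branches of the negation close; one closing branch shown above.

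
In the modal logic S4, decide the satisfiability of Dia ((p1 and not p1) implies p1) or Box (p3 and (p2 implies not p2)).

Yes, satisfiable

1. Dia ((p1 and not p1) implies p1) or Box (p3 and (p2 implies not p2)), 0
2. Box (p3 and (p2 implies not p2)), 0   [or-rule on 1 (branches; this branch)]
3. p3 and (p2 implies not p2), 0   [Box-rule on 2 via 0R0]
4. p3, 0   [and-rule on 3]
5. p2 implies not p2, 0   [and-rule on 3]
6. not p2, 0   [implies-rule on 5 (branches; this branch)]
Accessibility: 0R0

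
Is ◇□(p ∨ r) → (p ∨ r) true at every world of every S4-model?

Tableau for the negation ¬(◇□(p ∨ r) → (p ∨ r)):
1. ¬(◇□(p ∨ r) → (p ∨ r)), u
2. ◇□(p ∨ r), u
3. ¬(p ∨ r), u
4. ¬p, u
5. ¬r, u
6. □(p ∨ r), v
7. p ∨ r, v
8. r, v
Accessibility: uRu, uRv, vRv
The negation has an open branch (countermodel exists).

No, not valid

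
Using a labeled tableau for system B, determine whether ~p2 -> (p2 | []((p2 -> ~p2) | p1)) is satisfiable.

1. ~p2 -> (p2 | []((p2 -> ~p2) | p1)), w0
2. p2 | []((p2 -> ~p2) | p1), w0
3. []((p2 -> ~p2) | p1), w0
4. (p2 -> ~p2) | p1, w0
5. p1, w0
Accessibility: w0Rw0

Satisfiable (open branch found)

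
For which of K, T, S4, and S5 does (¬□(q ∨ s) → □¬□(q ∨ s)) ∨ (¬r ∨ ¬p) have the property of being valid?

S5-tableau for the negation ¬((¬□(q ∨ s) → □¬□(q ∨ s)) ∨ (¬r ∨ ¬p)):
1. ¬((¬□(q ∨ s) → □¬□(q ∨ s)) ∨ (¬r ∨ ¬p)), w0
2. ¬(¬□(q ∨ s) → □¬□(q ∨ s)), w0   [¬∨-rule on 1]
3. ¬(¬r ∨ ¬p), w0   [¬∨-rule on 1]
4. ¬□(q ∨ s), w0   [¬→-rule on 2]
5. ¬□¬□(q ∨ s), w0   [¬→-rule on 2]
6. r, w0   [¬∨-rule on 3]
7. p, w0   [¬∨-rule on 3]
8. ¬(q ∨ s), w1   [¬□-rule on 4: fresh world w1, w0Rw1]
9. ¬q, w1   [¬∨-rule on 8]
10. ¬s, w1   [¬∨-rule on 8]
11. □(q ∨ s), w2   [¬□-rule on 5: fresh world w2, w0Rw2]
12. q ∨ s, w0   [□-rule on 11 via w2Rw0]
13. q ∨ s, w1   [□-rule on 11 via w2Rw1]
14. q ∨ s, w2   [□-rule on 11 via w2Rw2]
15. s, w0   [∨-rule on 12 (branches; this branch)]
16. s, w1   [∨-rule on 13 (branches; this branch)]
Accessibility: w0Rw0, w0Rw1, w0Rw2, w1Rw0, w1Rw1, w1Rw2, w2Rw0, w2Rw1, w2Rw2
Branch closes: s and ¬s both at w1.
Every branch closes (one shown): valid in S5.
S4-tableau for the negation ¬((¬□(q ∨ s) → □¬□(q ∨ s)) ∨ (¬r ∨ ¬p)):
1. ¬((¬□(q ∨ s) → □¬□(q ∨ s)) ∨ (¬r ∨ ¬p)), w0
2. ¬(¬□(q ∨ s) → □¬□(q ∨ s)), w0   [¬∨-rule on 1]
3. ¬(¬r ∨ ¬p), w0   [¬∨-rule on 1]
4. ¬□(q ∨ s), w0   [¬→-rule on 2]
5. ¬□¬□(q ∨ s), w0   [¬→-rule on 2]
6. r, w0   [¬∨-rule on 3]
7. p, w0   [¬∨-rule on 3]
8. ¬(q ∨ s), w1   [¬□-rule on 4: fresh world w1, w0Rw1]
9. ¬q, w1   [¬∨-rule on 8]
10. ¬s, w1   [¬∨-rule on 8]
11. □(q ∨ s), w2   [¬□-rule on 5: fresh world w2, w0Rw2]
12. q ∨ s, w2   [□-rule on 11 via w2Rw2]
13. s, w2   [∨-rule on 12 (branches; this branch)]
Accessibility: w0Rw0, w0Rw1, w0Rw2, w1Rw1, w2Rw2
Complete open branch: countermodel on an S4-frame, so not valid in S4, nor in K, T (the same frame is also a K-frame and a T-frame).

S5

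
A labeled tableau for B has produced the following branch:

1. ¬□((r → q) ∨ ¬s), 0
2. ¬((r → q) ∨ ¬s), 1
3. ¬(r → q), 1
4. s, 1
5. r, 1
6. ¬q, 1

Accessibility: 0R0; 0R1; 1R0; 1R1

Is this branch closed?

No atom appears with both signs at the same world.

Open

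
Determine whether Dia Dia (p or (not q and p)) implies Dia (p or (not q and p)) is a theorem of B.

Tableau for the negation not (Dia Dia (p or (not q and p)) implies Dia (p or (not q and p))):
1. not (Dia Dia (p or (not q and p)) implies Dia (p or (not q and p))), w0
2. Dia Dia (p or (not q and p)), w0
3. not Dia (p or (not q and p)), w0
4. not (p or (not q and p)), w0
5. not p, w0
6. not (not q and p), w0
7. Dia (p or (not q and p)), w1
8. not (p or (not q and p)), w1
9. not p, w1
10. not (not q and p), w1
11. p or (not q and p), w2
12. not q and p, w2
13. not q, w2
14. p, w2
Accessibility: w0Rw0, w0Rw1, w1Rw0, w1Rw1, w1Rw2, w2Rw1, w2Rw2
The negation has an open branch (countermodel exists).

Not valid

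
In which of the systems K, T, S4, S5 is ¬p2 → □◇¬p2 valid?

S5

S5-tableau for the negation ¬(¬p2 → □◇¬p2):
1. ¬(¬p2 → □◇¬p2), w0
2. ¬p2, w0
3. ¬□◇¬p2, w0
4. ¬◇¬p2, w1
5. p2, w0
Accessibility: w0Rw0, w0Rw1, w1Rw0, w1Rw1
Branch closes: p2 and ¬p2 both at w0.
Every branch closes (one shown): valid in S5.
S4-tableau for the negation ¬(¬p2 → □◇¬p2):
1. ¬(¬p2 → □◇¬p2), w0
2. ¬p2, w0
3. ¬□◇¬p2, w0
4. ¬◇¬p2, w1
5. p2, w1
Accessibility: w0Rw0, w0Rw1, w1Rw1
Complete open branch: countermodel on an S4-frame, so not valid in S4, nor in K, T (the same frame is also a K-frame and a T-frame).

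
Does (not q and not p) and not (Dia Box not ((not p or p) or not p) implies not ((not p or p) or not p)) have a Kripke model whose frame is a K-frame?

Satisfiable (open branch found)

1. (not q and not p) and not (Dia Box not ((not p or p) or not p) implies not ((not p or p) or not p)), u
2. not q and not p, u
3. not (Dia Box not ((not p or p) or not p) implies not ((not p or p) or not p)), u
4. not q, u
5. not p, u
6. Dia Box not ((not p or p) or not p), u
7. (not p or p) or not p, u
8. Box not ((not p or p) or not p), v
Accessibility: uRv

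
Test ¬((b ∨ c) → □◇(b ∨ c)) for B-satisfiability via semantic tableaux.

1. ¬((b ∨ c) → □◇(b ∨ c)), w0
2. b ∨ c, w0
3. ¬□◇(b ∨ c), w0
4. c, w0
5. ¬◇(b ∨ c), w1
6. ¬(b ∨ c), w0
7. ¬b, w0
8. ¬c, w0
Accessibility: w0Rw0, w0Rw1, w1Rw0, w1Rw1
Branch closes: c and ¬c both at w0.
(One branch shown.) All branches close.

No, unsatisfiable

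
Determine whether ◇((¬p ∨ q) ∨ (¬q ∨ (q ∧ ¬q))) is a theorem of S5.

Valid in S5

Tableau for the negation ¬◇((¬p ∨ q) ∨ (¬q ∨ (q ∧ ¬q))):
1. ¬◇((¬p ∨ q) ∨ (¬q ∨ (q ∧ ¬q))), u
2. ¬((¬p ∨ q) ∨ (¬q ∨ (q ∧ ¬q))), u
3. ¬(¬p ∨ q), u
4. ¬(¬q ∨ (q ∧ ¬q)), u
5. p, u
6. ¬q, u
7. q, u
8. ¬(q ∧ ¬q), u
Accessibility: uRu
Branch closes: q and ¬q both at u.
All branches of the negation close; one closing branch shown above.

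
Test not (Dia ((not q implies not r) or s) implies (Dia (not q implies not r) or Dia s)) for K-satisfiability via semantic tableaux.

No, unsatisfiable

1. not (Dia ((not q implies not r) or s) implies (Dia (not q implies not r) or Dia s)), w0
2. Dia ((not q implies not r) or s), w0   [neg-implies-rule on 1]
3. not (Dia (not q implies not r) or Dia s), w0   [neg-implies-rule on 1]
4. not Dia (not q implies not r), w0   [neg-or-rule on 3]
5. not Dia s, w0   [neg-or-rule on 3]
6. (not q implies not r) or s, w1   [Dia-rule on 2: fresh world w1, w0Rw1]
7. not (not q implies not r), w1   [neg-Dia-rule on 4 via w0Rw1]
8. not q, w1   [neg-implies-rule on 7]
9. r, w1   [neg-implies-rule on 7]
10. not s, w1   [neg-Dia-rule on 5 via w0Rw1]
11. not q implies not r, w1   [or-rule on 6 (branches; this branch)]
12. not r, w1   [implies-rule on 11 (branches; this branch)]
Accessibility: w0Rw1
Branch closes: r and not r both at w1.
(One branch shown.) All branches close.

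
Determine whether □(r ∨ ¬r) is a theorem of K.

Valid

Tableau for the negation ¬□(r ∨ ¬r):
1. ¬□(r ∨ ¬r), u
2. ¬(r ∨ ¬r), v   [¬□-rule on 1: fresh world v, uRv]
3. ¬r, v   [¬∨-rule on 2]
4. r, v   [¬∨-rule on 2]
Accessibility: uRv
Branch closes: r and ¬r both at v.
All branches of the negation close; one closing branch shown above.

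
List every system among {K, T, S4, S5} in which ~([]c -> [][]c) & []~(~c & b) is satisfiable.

K, T

S4-tableau for the formula:
1. ~([]c -> [][]c) & []~(~c & b), w0
2. ~([]c -> [][]c), w0
3. []~(~c & b), w0
4. []c, w0
5. ~[][]c, w0
6. ~(~c & b), w0
7. c, w0
8. ~b, w0
9. ~[]c, w1
10. ~(~c & b), w1
11. c, w1
12. ~b, w1
13. ~c, w2
14. ~(~c & b), w2
15. c, w2
Accessibility: w0Rw0, w0Rw1, w0Rw2, w1Rw1, w1Rw2, w2Rw2
Branch closes: c and ~c both at w2.
Every branch closes (one shown): unsatisfiable in S4, hence also in S5 (every S5-frame is an S4-frame).
T-tableau for the formula:
1. ~([]c -> [][]c) & []~(~c & b), w0
2. ~([]c -> [][]c), w0
3. []~(~c & b), w0
4. []c, w0
5. ~[][]c, w0
6. ~(~c & b), w0
7. c, w0
8. ~b, w0
9. ~[]c, w1
10. ~(~c & b), w1
11. c, w1
12. ~b, w1
13. ~c, w2
Accessibility: w0Rw0, w0Rw1, w1Rw1, w1Rw2, w2Rw2
Complete open branch: satisfiable in T, hence also in K (this T-model is also a K-model).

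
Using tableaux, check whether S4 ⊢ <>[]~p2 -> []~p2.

Tableau for the negation ~(<>[]~p2 -> []~p2):
1. ~(<>[]~p2 -> []~p2), w0
2. <>[]~p2, w0   [~->-rule on 1]
3. ~[]~p2, w0   [~->-rule on 1]
4. []~p2, w1   [<>-rule on 2: fresh world w1, w0Rw1]
5. ~p2, w1   [[]-rule on 4 via w1Rw1]
6. p2, w2   [~[]-rule on 3: fresh world w2, w0Rw2]
Accessibility: w0Rw0, w0Rw1, w0Rw2, w1Rw1, w2Rw2
The negation has an open branch (countermodel exists).

No, not valid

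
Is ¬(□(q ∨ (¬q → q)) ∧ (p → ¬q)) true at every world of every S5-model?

Not valid

Tableau for the negation □(q ∨ (¬q → q)) ∧ (p → ¬q):
1. □(q ∨ (¬q → q)) ∧ (p → ¬q), w0
2. □(q ∨ (¬q → q)), w0   [∧-rule on 1]
3. p → ¬q, w0   [∧-rule on 1]
4. q ∨ (¬q → q), w0   [□-rule on 2 via w0Rw0]
5. ¬p, w0   [→-rule on 3 (branches; this branch)]
6. ¬q → q, w0   [∨-rule on 4 (branches; this branch)]
7. q, w0   [→-rule on 6 (branches; this branch)]
Accessibility: w0Rw0
The negation has an open branch (countermodel exists).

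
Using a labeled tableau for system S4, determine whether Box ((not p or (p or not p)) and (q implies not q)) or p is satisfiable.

Yes, satisfiable

1. Box ((not p or (p or not p)) and (q implies not q)) or p, u
2. p, u
Accessibility: uRu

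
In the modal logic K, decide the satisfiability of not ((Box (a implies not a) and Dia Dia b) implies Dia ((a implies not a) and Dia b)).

1. not ((Box (a implies not a) and Dia Dia b) implies Dia ((a implies not a) and Dia b)), w0
2. Box (a implies not a) and Dia Dia b, w0
3. not Dia ((a implies not a) and Dia b), w0
4. Box (a implies not a), w0
5. Dia Dia b, w0
6. Dia b, w1
7. not ((a implies not a) and Dia b), w1
8. a implies not a, w1
9. not Dia b, w1
10. not a, w1
11. b, w2
12. not b, w2
Accessibility: w0Rw1, w1Rw2
Branch closes: b and not b both at w2.
All branches of the tableau close; one closing branch shown above.

Unsatisfiable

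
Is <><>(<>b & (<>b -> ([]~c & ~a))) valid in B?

Not valid

Tableau for the negation ~<><>(<>b & (<>b -> ([]~c & ~a))):
1. ~<><>(<>b & (<>b -> ([]~c & ~a))), u
2. ~<>(<>b & (<>b -> ([]~c & ~a))), u
3. ~(<>b & (<>b -> ([]~c & ~a))), u
4. ~(<>b -> ([]~c & ~a)), u
5. <>b, u
6. ~([]~c & ~a), u
7. a, u
8. b, v
9. ~<>(<>b & (<>b -> ([]~c & ~a))), v
10. ~(<>b & (<>b -> ([]~c & ~a))), v
11. ~(<>b -> ([]~c & ~a)), v
12. <>b, v
13. ~([]~c & ~a), v
14. a, v
15. b, w
16. ~(<>b & (<>b -> ([]~c & ~a))), w
17. ~(<>b -> ([]~c & ~a)), w
18. <>b, w
19. ~([]~c & ~a), w
20. a, w
21. b, x
Accessibility: uRu, uRv, vRu, vRv, vRw, wRv, wRw, wRx, xRw, xRx
The negation has an open branch (countermodel exists).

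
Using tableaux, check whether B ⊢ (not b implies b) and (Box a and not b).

Invalid (countermodel exists)

Tableau for the negation not ((not b implies b) and (Box a and not b)):
1. not ((not b implies b) and (Box a and not b)), 0
2. not (Box a and not b), 0   [neg-and-rule on 1 (branches; this branch)]
3. b, 0   [neg-and-rule on 2 (branches; this branch)]
Accessibility: 0R0
The negation has an open branch (countermodel exists).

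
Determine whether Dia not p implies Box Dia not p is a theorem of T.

Not valid

Tableau for the negation not (Dia not p implies Box Dia not p):
1. not (Dia not p implies Box Dia not p), u
2. Dia not p, u
3. not Box Dia not p, u
4. not p, v
5. not Dia not p, w
6. p, w
Accessibility: uRu, uRv, uRw, vRv, wRw
The negation has an open branch (countermodel exists).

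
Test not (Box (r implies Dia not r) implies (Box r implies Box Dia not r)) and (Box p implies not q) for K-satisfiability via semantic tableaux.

1. not (Box (r implies Dia not r) implies (Box r implies Box Dia not r)) and (Box p implies not q), w0
2. not (Box (r implies Dia not r) implies (Box r implies Box Dia not r)), w0
3. Box p implies not q, w0
4. Box (r implies Dia not r), w0
5. not (Box r implies Box Dia not r), w0
6. Box r, w0
7. not Box Dia not r, w0
8. not Box p, w0
9. not Dia not r, w1
10. r implies Dia not r, w1
11. r, w1
12. Dia not r, w1
13. not p, w2
14. r implies Dia not r, w2
15. r, w2
16. Dia not r, w2
17. not r, w3
18. r, w3
Accessibility: w0Rw1, w0Rw2, w1Rw3
Branch closes: r and not r both at w3.
All branches of the tableau close; one closing branch shown above.

Unsatisfiable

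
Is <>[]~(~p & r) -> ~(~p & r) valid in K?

No, not valid

Tableau for the negation ~(<>[]~(~p & r) -> ~(~p & r)):
1. ~(<>[]~(~p & r) -> ~(~p & r)), 0
2. <>[]~(~p & r), 0
3. ~p & r, 0
4. ~p, 0
5. r, 0
6. []~(~p & r), 1
Accessibility: 0R1
The negation has an open branch (countermodel exists).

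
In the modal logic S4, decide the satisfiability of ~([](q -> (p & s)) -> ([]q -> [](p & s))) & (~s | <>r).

Unsatisfiable

1. ~([](q -> (p & s)) -> ([]q -> [](p & s))) & (~s | <>r), w0
2. ~([](q -> (p & s)) -> ([]q -> [](p & s))), w0   [&-rule on 1]
3. ~s | <>r, w0   [&-rule on 1]
4. [](q -> (p & s)), w0   [~->-rule on 2]
5. ~([]q -> [](p & s)), w0   [~->-rule on 2]
6. []q, w0   [~->-rule on 5]
7. ~[](p & s), w0   [~->-rule on 5]
8. q -> (p & s), w0   [[]-rule on 4 via w0Rw0]
9. q, w0   [[]-rule on 6 via w0Rw0]
10. <>r, w0   [|-rule on 3 (branches; this branch)]
11. p & s, w0   [->-rule on 8 (branches; this branch)]
12. p, w0   [&-rule on 11]
13. s, w0   [&-rule on 11]
14. ~(p & s), w1   [~[]-rule on 7: fresh world w1, w0Rw1]
15. q -> (p & s), w1   [[]-rule on 4 via w0Rw1]
16. q, w1   [[]-rule on 6 via w0Rw1]
17. ~s, w1   [~&-rule on 14 (branches; this branch)]
18. p & s, w1   [->-rule on 15 (branches; this branch)]
19. p, w1   [&-rule on 18]
20. s, w1   [&-rule on 18]
Accessibility: w0Rw0, w0Rw1, w1Rw1
Branch closes: s and ~s both at w1.
(One branch shown.) All branches close.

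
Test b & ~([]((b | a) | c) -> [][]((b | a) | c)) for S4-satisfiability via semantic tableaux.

1. b & ~([]((b | a) | c) -> [][]((b | a) | c)), u
2. b, u
3. ~([]((b | a) | c) -> [][]((b | a) | c)), u
4. []((b | a) | c), u
5. ~[][]((b | a) | c), u
6. (b | a) | c, u
7. b | a, u
8. a, u
9. ~[]((b | a) | c), v
10. (b | a) | c, v
11. b | a, v
12. a, v
13. ~((b | a) | c), w
14. ~(b | a), w
15. ~c, w
16. ~b, w
17. ~a, w
18. (b | a) | c, w
19. b | a, w
20. a, w
Accessibility: uRu, uRv, uRw, vRv, vRw, wRw
Branch closes: a and ~a both at w.
All branches of the tableau close; one closing branch shown above.

No, unsatisfiable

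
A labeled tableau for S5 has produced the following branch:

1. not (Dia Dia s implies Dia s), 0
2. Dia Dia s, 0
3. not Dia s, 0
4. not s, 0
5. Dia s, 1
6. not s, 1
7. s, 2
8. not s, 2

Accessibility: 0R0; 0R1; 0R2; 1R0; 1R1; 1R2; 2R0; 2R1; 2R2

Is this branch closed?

Both s and not s appear at 2.

Yes, closed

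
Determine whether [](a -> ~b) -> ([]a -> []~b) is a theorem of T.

Tableau for the negation ~([](a -> ~b) -> ([]a -> []~b)):
1. ~([](a -> ~b) -> ([]a -> []~b)), w0
2. [](a -> ~b), w0
3. ~([]a -> []~b), w0
4. []a, w0
5. ~[]~b, w0
6. a -> ~b, w0
7. a, w0
8. ~b, w0
9. b, w1
10. a -> ~b, w1
11. a, w1
12. ~b, w1
Accessibility: w0Rw0, w0Rw1, w1Rw1
Branch closes: b and ~b both at w1.
Every branch of the negation's tableau closes; the branch above is one of them.

Valid in T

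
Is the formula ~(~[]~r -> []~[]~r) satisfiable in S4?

1. ~(~[]~r -> []~[]~r), u
2. ~[]~r, u
3. ~[]~[]~r, u
4. r, v
5. []~r, w
6. ~r, w
Accessibility: uRu, uRv, uRw, vRv, wRw

Satisfiable (open branch found)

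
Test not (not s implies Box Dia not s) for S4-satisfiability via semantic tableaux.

1. not (not s implies Box Dia not s), 0
2. not s, 0
3. not Box Dia not s, 0
4. not Dia not s, 1
5. s, 1
Accessibility: 0R0, 0R1, 1R1

Satisfiable (open branch found)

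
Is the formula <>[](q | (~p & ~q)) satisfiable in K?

Satisfiable

1. <>[](q | (~p & ~q)), 0
2. [](q | (~p & ~q)), 1
Accessibility: 0R1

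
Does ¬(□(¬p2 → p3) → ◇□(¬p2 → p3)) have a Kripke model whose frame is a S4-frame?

Unsatisfiable (every branch closes)

1. ¬(□(¬p2 → p3) → ◇□(¬p2 → p3)), w0
2. □(¬p2 → p3), w0   [¬→-rule on 1]
3. ¬◇□(¬p2 → p3), w0   [¬→-rule on 1]
4. ¬p2 → p3, w0   [□-rule on 2 via w0Rw0]
5. ¬□(¬p2 → p3), w0   [¬◇-rule on 3 via w0Rw0]
6. p3, w0   [→-rule on 4 (branches; this branch)]
7. ¬(¬p2 → p3), w1   [¬□-rule on 5: fresh world w1, w0Rw1]
8. ¬p2, w1   [¬→-rule on 7]
9. ¬p3, w1   [¬→-rule on 7]
10. ¬p2 → p3, w1   [□-rule on 2 via w0Rw1]
11. ¬□(¬p2 → p3), w1   [¬◇-rule on 3 via w0Rw1]
12. p3, w1   [→-rule on 10 (branches; this branch)]
Accessibility: w0Rw0, w0Rw1, w1Rw1
Branch closes: p3 and ¬p3 both at w1.
(One branch shown.) All branches close.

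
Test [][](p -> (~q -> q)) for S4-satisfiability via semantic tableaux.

Satisfiable

1. [][](p -> (~q -> q)), u
2. [](p -> (~q -> q)), u
3. p -> (~q -> q), u
4. ~q -> q, u
5. q, u
Accessibility: uRu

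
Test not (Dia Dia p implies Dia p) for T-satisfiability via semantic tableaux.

1. not (Dia Dia p implies Dia p), u
2. Dia Dia p, u
3. not Dia p, u
4. not p, u
5. Dia p, v
6. not p, v
7. p, w
Accessibility: uRu, uRv, vRv, vRw, wRw

Yes, satisfiable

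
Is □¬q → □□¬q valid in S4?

Tableau for the negation ¬(□¬q → □□¬q):
1. ¬(□¬q → □□¬q), 0
2. □¬q, 0   [¬→-rule on 1]
3. ¬□□¬q, 0   [¬→-rule on 1]
4. ¬q, 0   [□-rule on 2 via 0R0]
5. ¬□¬q, 1   [¬□-rule on 3: fresh world 1, 0R1]
6. ¬q, 1   [□-rule on 2 via 0R1]
7. q, 2   [¬□-rule on 5: fresh world 2, 1R2]
8. ¬q, 2   [□-rule on 2 via 0R2]
Accessibility: 0R0, 0R1, 0R2, 1R1, 1R2, 2R2
Branch closes: q and ¬q both at 2.
Every branch of the negation's tableau closes; the branch above is one of them.

Yes, valid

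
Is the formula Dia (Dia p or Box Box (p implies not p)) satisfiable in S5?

Yes, satisfiable

1. Dia (Dia p or Box Box (p implies not p)), u
2. Dia p or Box Box (p implies not p), v
3. Box Box (p implies not p), v
4. Box (p implies not p), u
5. Box (p implies not p), v
6. p implies not p, u
7. p implies not p, v
8. not p, u
9. not p, v
Accessibility: uRu, uRv, vRu, vRv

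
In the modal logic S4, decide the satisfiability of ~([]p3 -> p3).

1. ~([]p3 -> p3), w0
2. []p3, w0   [~->-rule on 1]
3. ~p3, w0   [~->-rule on 1]
4. p3, w0   [[]-rule on 2 via w0Rw0]
Accessibility: w0Rw0
Branch closes: p3 and ~p3 both at w0.
(One branch shown.) All branches close.

No, unsatisfiable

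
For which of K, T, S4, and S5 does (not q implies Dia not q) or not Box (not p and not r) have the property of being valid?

T-tableau for the negation not ((not q implies Dia not q) or not Box (not p and not r)):
1. not ((not q implies Dia not q) or not Box (not p and not r)), 0
2. not (not q implies Dia not q), 0
3. Box (not p and not r), 0
4. not q, 0
5. not Dia not q, 0
6. not p and not r, 0
7. not p, 0
8. not r, 0
9. q, 0
Accessibility: 0R0
Branch closes: q and not q both at 0.
Every branch closes (one shown): valid in T, hence also in S4, S5 (every theorem of T is a theorem of S4 and S5).
K-tableau for the negation not ((not q implies Dia not q) or not Box (not p and not r)):
1. not ((not q implies Dia not q) or not Box (not p and not r)), 0
2. not (not q implies Dia not q), 0
3. Box (not p and not r), 0
4. not q, 0
5. not Dia not q, 0
Complete open branch: countermodel on a K-frame, so not valid in K.

T, S4, S5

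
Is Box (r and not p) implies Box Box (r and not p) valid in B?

No, not valid

Tableau for the negation not (Box (r and not p) implies Box Box (r and not p)):
1. not (Box (r and not p) implies Box Box (r and not p)), 0
2. Box (r and not p), 0
3. not Box Box (r and not p), 0
4. r and not p, 0
5. r, 0
6. not p, 0
7. not Box (r and not p), 1
8. r and not p, 1
9. r, 1
10. not p, 1
11. not (r and not p), 2
12. p, 2
Accessibility: 0R0, 0R1, 1R0, 1R1, 1R2, 2R1, 2R2
The negation has an open branch (countermodel exists).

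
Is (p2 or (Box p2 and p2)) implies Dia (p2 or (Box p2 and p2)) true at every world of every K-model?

Invalid (countermodel exists)

Tableau for the negation not ((p2 or (Box p2 and p2)) implies Dia (p2 or (Box p2 and p2))):
1. not ((p2 or (Box p2 and p2)) implies Dia (p2 or (Box p2 and p2))), u
2. p2 or (Box p2 and p2), u
3. not Dia (p2 or (Box p2 and p2)), u
4. Box p2 and p2, u
5. Box p2, u
6. p2, u
The negation has an open branch (countermodel exists).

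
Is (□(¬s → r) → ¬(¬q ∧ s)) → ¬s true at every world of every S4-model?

Invalid (countermodel exists)

Tableau for the negation ¬((□(¬s → r) → ¬(¬q ∧ s)) → ¬s):
1. ¬((□(¬s → r) → ¬(¬q ∧ s)) → ¬s), 0
2. □(¬s → r) → ¬(¬q ∧ s), 0   [¬→-rule on 1]
3. s, 0   [¬→-rule on 1]
4. ¬(¬q ∧ s), 0   [→-rule on 2 (branches; this branch)]
5. q, 0   [¬∧-rule on 4 (branches; this branch)]
Accessibility: 0R0
The negation has an open branch (countermodel exists).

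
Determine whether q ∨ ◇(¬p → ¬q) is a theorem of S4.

Tableau for the negation ¬(q ∨ ◇(¬p → ¬q)):
1. ¬(q ∨ ◇(¬p → ¬q)), w0
2. ¬q, w0
3. ¬◇(¬p → ¬q), w0
4. ¬(¬p → ¬q), w0
5. ¬p, w0
6. q, w0
Accessibility: w0Rw0
Branch closes: q and ¬q both at w0.
All branches of the negation close; one closing branch shown above.

Valid in S4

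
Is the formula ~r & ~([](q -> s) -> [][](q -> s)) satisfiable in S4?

1. ~r & ~([](q -> s) -> [][](q -> s)), u
2. ~r, u
3. ~([](q -> s) -> [][](q -> s)), u
4. [](q -> s), u
5. ~[][](q -> s), u
6. q -> s, u
7. s, u
8. ~[](q -> s), v
9. q -> s, v
10. s, v
11. ~(q -> s), w
12. q, w
13. ~s, w
14. q -> s, w
15. s, w
Accessibility: uRu, uRv, uRw, vRv, vRw, wRw
Branch closes: s and ~s both at w.
(One branch shown.) All branches close.

Unsatisfiable (every branch closes)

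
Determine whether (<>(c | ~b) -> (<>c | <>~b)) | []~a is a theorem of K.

Valid

Tableau for the negation ~((<>(c | ~b) -> (<>c | <>~b)) | []~a):
1. ~((<>(c | ~b) -> (<>c | <>~b)) | []~a), u
2. ~(<>(c | ~b) -> (<>c | <>~b)), u
3. ~[]~a, u
4. <>(c | ~b), u
5. ~(<>c | <>~b), u
6. ~<>c, u
7. ~<>~b, u
8. a, v
9. ~c, v
10. b, v
11. c | ~b, w
12. ~c, w
13. b, w
14. ~b, w
Accessibility: uRv, uRw
Branch closes: b and ~b both at w.
All branches of the negation close; one closing branch shown above.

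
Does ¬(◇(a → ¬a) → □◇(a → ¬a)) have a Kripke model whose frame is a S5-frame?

1. ¬(◇(a → ¬a) → □◇(a → ¬a)), 0
2. ◇(a → ¬a), 0
3. ¬□◇(a → ¬a), 0
4. a → ¬a, 1
5. ¬a, 1
6. ¬◇(a → ¬a), 2
7. ¬(a → ¬a), 0
8. a, 0
9. ¬(a → ¬a), 1
10. a, 1
Accessibility: 0R0, 0R1, 0R2, 1R0, 1R1, 1R2, 2R0, 2R1, 2R2
Branch closes: a and ¬a both at 1.
All branches of the tableau close; one closing branch shown above.

Unsatisfiable (every branch closes)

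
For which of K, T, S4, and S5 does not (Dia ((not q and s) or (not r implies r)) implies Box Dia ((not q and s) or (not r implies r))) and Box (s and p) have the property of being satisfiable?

K, T, S4

S4-tableau for the formula:
1. not (Dia ((not q and s) or (not r implies r)) implies Box Dia ((not q and s) or (not r implies r))) and Box (s and p), u
2. not (Dia ((not q and s) or (not r implies r)) implies Box Dia ((not q and s) or (not r implies r))), u   [and-rule on 1]
3. Box (s and p), u   [and-rule on 1]
4. Dia ((not q and s) or (not r implies r)), u   [neg-implies-rule on 2]
5. not Box Dia ((not q and s) or (not r implies r)), u   [neg-implies-rule on 2]
6. s and p, u   [Box-rule on 3 via uRu]
7. s, u   [and-rule on 6]
8. p, u   [and-rule on 6]
9. (not q and s) or (not r implies r), v   [Dia-rule on 4: fresh world v, uRv]
10. s and p, v   [Box-rule on 3 via uRv]
11. s, v   [and-rule on 10]
12. p, v   [and-rule on 10]
13. not r implies r, v   [or-rule on 9 (branches; this branch)]
14. r, v   [implies-rule on 13 (branches; this branch)]
15. not Dia ((not q and s) or (not r implies r)), w   [neg-Box-rule on 5: fresh world w, uRw]
16. s and p, w   [Box-rule on 3 via uRw]
17. s, w   [and-rule on 16]
18. p, w   [and-rule on 16]
19. not ((not q and s) or (not r implies r)), w   [neg-Dia-rule on 15 via wRw]
20. not (not q and s), w   [neg-or-rule on 19]
21. not (not r implies r), w   [neg-or-rule on 19]
22. not r, w   [neg-implies-rule on 21]
23. q, w   [neg-and-rule on 20 (branches; this branch)]
Accessibility: uRu, uRv, uRw, vRv, wRw
Complete open branch: satisfiable in S4, hence also in K, T (this S4-model is also a K-model and a T-model).
S5-tableau for the formula:
1. not (Dia ((not q and s) or (not r implies r)) implies Box Dia ((not q and s) or (not r implies r))) and Box (s and p), u
2. not (Dia ((not q and s) or (not r implies r)) implies Box Dia ((not q and s) or (not r implies r))), u   [and-rule on 1]
3. Box (s and p), u   [and-rule on 1]
4. Dia ((not q and s) or (not r implies r)), u   [neg-implies-rule on 2]
5. not Box Dia ((not q and s) or (not r implies r)), u   [neg-implies-rule on 2]
6. s and p, u   [Box-rule on 3 via uRu]
7. s, u   [and-rule on 6]
8. p, u   [and-rule on 6]
9. (not q and s) or (not r implies r), v   [Dia-rule on 4: fresh world v, uRv]
10. s and p, v   [Box-rule on 3 via uRv]
11. s, v   [and-rule on 10]
12. p, v   [and-rule on 10]
13. not q and s, v   [or-rule on 9 (branches; this branch)]
14. not q, v   [and-rule on 13]
15. not Dia ((not q and s) or (not r implies r)), w   [neg-Box-rule on 5: fresh world w, uRw]
16. s and p, w   [Box-rule on 3 via uRw]
17. s, w   [and-rule on 16]
18. p, w   [and-rule on 16]
19. not ((not q and s) or (not r implies r)), u   [neg-Dia-rule on 15 via wRu]
20. not (not q and s), u   [neg-or-rule on 19]
21. not (not r implies r), u   [neg-or-rule on 19]
22. not r, u   [neg-implies-rule on 21]
23. not ((not q and s) or (not r implies r)), v   [neg-Dia-rule on 15 via wRv]
24. not (not q and s), v   [neg-or-rule on 23]
25. not (not r implies r), v   [neg-or-rule on 23]
26. not r, v   [neg-implies-rule on 25]
27. not ((not q and s) or (not r implies r)), w   [neg-Dia-rule on 15 via wRw]
28. not (not q and s), w   [neg-or-rule on 27]
29. not (not r implies r), w   [neg-or-rule on 27]
30. not r, w   [neg-implies-rule on 29]
31. q, u   [neg-and-rule on 20 (branches; this branch)]
32. not s, v   [neg-and-rule on 24 (branches; this branch)]
Accessibility: uRu, uRv, uRw, vRu, vRv, vRw, wRu, wRv, wRw
Branch closes: s and not s both at v.
Every branch closes (one shown): unsatisfiable in S5.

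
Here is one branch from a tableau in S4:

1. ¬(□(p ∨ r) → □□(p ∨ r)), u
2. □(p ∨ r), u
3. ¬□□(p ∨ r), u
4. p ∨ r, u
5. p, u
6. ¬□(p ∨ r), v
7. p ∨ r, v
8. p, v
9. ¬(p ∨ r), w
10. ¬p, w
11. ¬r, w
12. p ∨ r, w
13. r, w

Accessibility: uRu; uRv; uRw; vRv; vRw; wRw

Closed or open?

Closed

Both r and ¬r appear at w.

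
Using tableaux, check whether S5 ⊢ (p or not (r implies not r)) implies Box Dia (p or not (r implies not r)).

Valid in S5

Tableau for the negation not ((p or not (r implies not r)) implies Box Dia (p or not (r implies not r))):
1. not ((p or not (r implies not r)) implies Box Dia (p or not (r implies not r))), 0
2. p or not (r implies not r), 0
3. not Box Dia (p or not (r implies not r)), 0
4. not (r implies not r), 0
5. r, 0
6. not Dia (p or not (r implies not r)), 1
7. not (p or not (r implies not r)), 0
8. not p, 0
9. r implies not r, 0
10. not (p or not (r implies not r)), 1
11. not p, 1
12. r implies not r, 1
13. not r, 0
Accessibility: 0R0, 0R1, 1R0, 1R1
Branch closes: r and not r both at 0.
All branches of the negation close; one closing branch shown above.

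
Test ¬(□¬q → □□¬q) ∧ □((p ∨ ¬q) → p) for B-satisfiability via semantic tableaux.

1. ¬(□¬q → □□¬q) ∧ □((p ∨ ¬q) → p), 0
2. ¬(□¬q → □□¬q), 0   [∧-rule on 1]
3. □((p ∨ ¬q) → p), 0   [∧-rule on 1]
4. □¬q, 0   [¬→-rule on 2]
5. ¬□□¬q, 0   [¬→-rule on 2]
6. (p ∨ ¬q) → p, 0   [□-rule on 3 via 0R0]
7. ¬q, 0   [□-rule on 4 via 0R0]
8. p, 0   [→-rule on 6 (branches; this branch)]
9. ¬□¬q, 1   [¬□-rule on 5: fresh world 1, 0R1]
10. (p ∨ ¬q) → p, 1   [□-rule on 3 via 0R1]
11. ¬q, 1   [□-rule on 4 via 0R1]
12. p, 1   [→-rule on 10 (branches; this branch)]
13. q, 2   [¬□-rule on 9: fresh world 2, 1R2]
Accessibility: 0R0, 0R1, 1R0, 1R1, 1R2, 2R1, 2R2

Yes, satisfiable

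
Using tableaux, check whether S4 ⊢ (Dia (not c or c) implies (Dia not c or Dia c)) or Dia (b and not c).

Yes, valid

Tableau for the negation not ((Dia (not c or c) implies (Dia not c or Dia c)) or Dia (b and not c)):
1. not ((Dia (not c or c) implies (Dia not c or Dia c)) or Dia (b and not c)), u
2. not (Dia (not c or c) implies (Dia not c or Dia c)), u   [neg-or-rule on 1]
3. not Dia (b and not c), u   [neg-or-rule on 1]
4. Dia (not c or c), u   [neg-implies-rule on 2]
5. not (Dia not c or Dia c), u   [neg-implies-rule on 2]
6. not Dia not c, u   [neg-or-rule on 5]
7. not Dia c, u   [neg-or-rule on 5]
8. not (b and not c), u   [neg-Dia-rule on 3 via uRu]
9. c, u   [neg-Dia-rule on 6 via uRu]
10. not c, u   [neg-Dia-rule on 7 via uRu]
Accessibility: uRu
Branch closes: c and not c both at u.
All branches of the negation close; one closing branch shown above.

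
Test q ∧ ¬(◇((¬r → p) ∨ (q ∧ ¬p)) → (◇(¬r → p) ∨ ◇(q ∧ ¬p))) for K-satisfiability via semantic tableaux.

Unsatisfiable (every branch closes)

1. q ∧ ¬(◇((¬r → p) ∨ (q ∧ ¬p)) → (◇(¬r → p) ∨ ◇(q ∧ ¬p))), u
2. q, u
3. ¬(◇((¬r → p) ∨ (q ∧ ¬p)) → (◇(¬r → p) ∨ ◇(q ∧ ¬p))), u
4. ◇((¬r → p) ∨ (q ∧ ¬p)), u
5. ¬(◇(¬r → p) ∨ ◇(q ∧ ¬p)), u
6. ¬◇(¬r → p), u
7. ¬◇(q ∧ ¬p), u
8. (¬r → p) ∨ (q ∧ ¬p), v
9. ¬(¬r → p), v
10. ¬r, v
11. ¬p, v
12. ¬(q ∧ ¬p), v
13. q ∧ ¬p, v
14. q, v
15. p, v
Accessibility: uRv
Branch closes: p and ¬p both at v.
All branches of the tableau close; one closing branch shown above.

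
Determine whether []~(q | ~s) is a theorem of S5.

Tableau for the negation ~[]~(q | ~s):
1. ~[]~(q | ~s), w0
2. q | ~s, w1   [~[]-rule on 1: fresh world w1, w0Rw1]
3. ~s, w1   [|-rule on 2 (branches; this branch)]
Accessibility: w0Rw0, w0Rw1, w1Rw0, w1Rw1
The negation has an open branch (countermodel exists).

Invalid (countermodel exists)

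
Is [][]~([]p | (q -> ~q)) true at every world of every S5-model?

Tableau for the negation ~[][]~([]p | (q -> ~q)):
1. ~[][]~([]p | (q -> ~q)), w0
2. ~[]~([]p | (q -> ~q)), w1
3. []p | (q -> ~q), w2
4. q -> ~q, w2
5. ~q, w2
Accessibility: w0Rw0, w0Rw1, w0Rw2, w1Rw0, w1Rw1, w1Rw2, w2Rw0, w2Rw1, w2Rw2
The negation has an open branch (countermodel exists).

Not valid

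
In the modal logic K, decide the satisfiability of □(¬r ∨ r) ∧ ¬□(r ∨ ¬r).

Unsatisfiable

1. □(¬r ∨ r) ∧ ¬□(r ∨ ¬r), u
2. □(¬r ∨ r), u
3. ¬□(r ∨ ¬r), u
4. ¬(r ∨ ¬r), v
5. ¬r, v
6. r, v
Accessibility: uRv
Branch closes: r and ¬r both at v.
(One branch shown.) All branches close.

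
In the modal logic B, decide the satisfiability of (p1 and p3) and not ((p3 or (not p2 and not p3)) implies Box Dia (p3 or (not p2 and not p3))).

1. (p1 and p3) and not ((p3 or (not p2 and not p3)) implies Box Dia (p3 or (not p2 and not p3))), u
2. p1 and p3, u   [and-rule on 1]
3. not ((p3 or (not p2 and not p3)) implies Box Dia (p3 or (not p2 and not p3))), u   [and-rule on 1]
4. p1, u   [and-rule on 2]
5. p3, u   [and-rule on 2]
6. p3 or (not p2 and not p3), u   [neg-implies-rule on 3]
7. not Box Dia (p3 or (not p2 and not p3)), u   [neg-implies-rule on 3]
8. not Dia (p3 or (not p2 and not p3)), v   [neg-Box-rule on 7: fresh world v, uRv]
9. not (p3 or (not p2 and not p3)), u   [neg-Dia-rule on 8 via vRu]
10. not p3, u   [neg-or-rule on 9]
11. not (not p2 and not p3), u   [neg-or-rule on 9]
Accessibility: uRu, uRv, vRu, vRv
Branch closes: p3 and not p3 both at u.
Every branch closes; the branch above is one of them.

Unsatisfiable (every branch closes)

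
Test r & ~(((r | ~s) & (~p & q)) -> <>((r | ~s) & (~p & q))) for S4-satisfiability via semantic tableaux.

Unsatisfiable (every branch closes)

1. r & ~(((r | ~s) & (~p & q)) -> <>((r | ~s) & (~p & q))), 0
2. r, 0
3. ~(((r | ~s) & (~p & q)) -> <>((r | ~s) & (~p & q))), 0
4. (r | ~s) & (~p & q), 0
5. ~<>((r | ~s) & (~p & q)), 0
6. r | ~s, 0
7. ~p & q, 0
8. ~p, 0
9. q, 0
10. ~((r | ~s) & (~p & q)), 0
11. ~s, 0
12. ~(~p & q), 0
13. ~q, 0
Accessibility: 0R0
Branch closes: q and ~q both at 0.
All branches of the tableau close; one closing branch shown above.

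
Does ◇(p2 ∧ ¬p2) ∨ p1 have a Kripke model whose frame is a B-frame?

Satisfiable

1. ◇(p2 ∧ ¬p2) ∨ p1, 0
2. p1, 0   [∨-rule on 1 (branches; this branch)]
Accessibility: 0R0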